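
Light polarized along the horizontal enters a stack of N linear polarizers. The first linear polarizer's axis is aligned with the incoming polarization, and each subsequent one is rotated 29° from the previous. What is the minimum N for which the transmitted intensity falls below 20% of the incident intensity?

First polarizer is aligned with the polarization: full transmission.
Each further stage multiplies by cos²(29°) = 0.765.
After N polarizers: T = 0.765^(N−1). Require T < 0.20 ⇒ N−1 > ln(0.20)/ln(0.765) = 6.01, so N−1 ≥ 7 and N = 8.
Check: N=8 gives T = 0.1533 < 0.20; N=7 gives T = 0.2004.

N = 8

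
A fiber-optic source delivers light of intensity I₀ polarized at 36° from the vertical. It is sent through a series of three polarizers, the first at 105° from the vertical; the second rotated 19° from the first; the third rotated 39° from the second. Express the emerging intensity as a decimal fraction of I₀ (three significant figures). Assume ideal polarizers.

I₁ = I₀ cos²(105° − 36°) = I₀ cos²(69°) = 0.1284 I₀.
I₂ = I₁ cos²(19°) = 0.1284 · 0.894 I₀ = 0.1148 I₀.
I₃ = I₂ cos²(39°) = 0.1148 · 0.604 I₀ = 0.06934 I₀.
Transmitted fraction = 0.06934.

≈ 0.0693 I₀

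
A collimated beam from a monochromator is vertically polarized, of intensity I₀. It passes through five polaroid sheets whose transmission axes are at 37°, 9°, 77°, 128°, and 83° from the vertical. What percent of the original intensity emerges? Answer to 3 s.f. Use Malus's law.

By Malus's law, I₁ = I₀ cos²(37° − 0°) = I₀ cos²(37°) = 0.6378 I₀.
I₂ = I₁ cos²(9° − 37°) = 0.6378 I₀ · cos²(28°) = 0.4972 I₀.
I₃ = I₂ cos²(77° − 9°) = 0.4972 I₀ · cos²(68°) = 0.06978 I₀.
I₄ = I₃ cos²(128° − 77°) = 0.06978 I₀ · cos²(51°) = 0.02764 I₀.
I₅ = I₄ cos²(83° − 128°) = 0.02764 I₀ · cos²(45°) = 0.01382 I₀.
That is 1.382% of the incident intensity.

≈ 1.38%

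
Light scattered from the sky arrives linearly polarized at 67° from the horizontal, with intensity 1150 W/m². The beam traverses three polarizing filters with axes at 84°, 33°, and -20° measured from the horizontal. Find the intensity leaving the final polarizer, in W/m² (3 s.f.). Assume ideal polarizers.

By Malus's law, I₁ = 1150 W/m² · cos²(17°) = 1052 W/m².
I₂ = I₁ · cos²(51°) = 1052 · 0.396 = 416.5 W/m².
I₃ = I₂ · cos²(53°) = 416.5 · 0.3622 = 150.9 W/m².

I ≈ 151 W/m²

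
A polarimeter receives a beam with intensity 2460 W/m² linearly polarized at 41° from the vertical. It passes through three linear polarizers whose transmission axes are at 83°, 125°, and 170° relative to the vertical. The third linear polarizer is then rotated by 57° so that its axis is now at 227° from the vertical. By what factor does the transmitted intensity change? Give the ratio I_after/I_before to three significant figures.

Before rotation:
By Malus's law, I₁ = I₀ cos²(83° − 41°) = I₀ cos²(42°) = 0.5523 I₀.
I₂ = I₁ cos²(125° − 83°) = 0.5523 I₀ · cos²(42°) = 0.305 I₀.
I₃ = I₂ cos²(170° − 125°) = 0.305 I₀ · cos²(45°) = 0.1525 I₀.
After rotation:
I₁ = I₀ cos²(83° − 41°) = I₀ cos²(42°) = 0.5523 I₀.
I₂ = I₁ cos²(125° − 83°) = 0.5523 I₀ · cos²(42°) = 0.305 I₀.
Angle between axes 2 and 3: 78°. I₃ = 0.305 I₀ · cos²(78°) = 0.01318 I₀.
Ratio = 0.01318 / 0.1525 = 0.08645.

I_new/I_old ≈ 0.0865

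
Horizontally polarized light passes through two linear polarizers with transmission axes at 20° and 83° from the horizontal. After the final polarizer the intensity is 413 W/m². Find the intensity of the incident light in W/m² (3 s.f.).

I₁ = I₀ cos²(20° − 0°) = I₀ cos²(20°) = 0.883 I₀.
I₂ = I₁ cos²(83° − 20°) = 0.883 I₀ · cos²(63°) = 0.182 I₀.
So 413 W/m² = 0.182 I₀, giving I₀ = 413/0.182 = 2269 W/m².

I₀ ≈ 2270 W/m²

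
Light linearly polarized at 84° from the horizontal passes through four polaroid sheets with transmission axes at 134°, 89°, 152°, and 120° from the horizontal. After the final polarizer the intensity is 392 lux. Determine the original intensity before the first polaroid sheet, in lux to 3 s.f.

I₀ ≈ 1.28e4 lux

I₁ = I₀ cos²(134° − 84°) = I₀ cos²(50°) = 0.4132 I₀.
I₂ = I₁ cos²(89° − 134°) = 0.4132 I₀ · cos²(45°) = 0.2066 I₀.
I₃ = I₂ cos²(152° − 89°) = 0.2066 I₀ · cos²(63°) = 0.04258 I₀.
I₄ = I₃ cos²(120° − 152°) = 0.04258 I₀ · cos²(32°) = 0.03062 I₀.
So 392 lux = 0.03062 I₀, giving I₀ = 392/0.03062 = 1.28e+04 lux.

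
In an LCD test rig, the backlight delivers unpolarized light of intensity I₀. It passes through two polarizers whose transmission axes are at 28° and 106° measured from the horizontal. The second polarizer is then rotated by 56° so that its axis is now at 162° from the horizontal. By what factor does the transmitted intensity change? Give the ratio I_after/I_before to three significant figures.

Before rotation:
Unpolarized light through the first polarizer → I₁ = ½ I₀, now polarized at 28°.
I₂ = I₁ cos²(106° − 28°) = 0.5 I₀ · cos²(78°) = 0.02161 I₀.
After rotation:
Unpolarized light through the first polarizer → I₁ = ½ I₀, now polarized at 28°.
Angle between axes 1 and 2: 46°. I₂ = 0.5 I₀ · cos²(46°) = 0.2413 I₀.
Ratio = 0.2413 / 0.02161 = 11.16.

I_new/I_old ≈ 11.2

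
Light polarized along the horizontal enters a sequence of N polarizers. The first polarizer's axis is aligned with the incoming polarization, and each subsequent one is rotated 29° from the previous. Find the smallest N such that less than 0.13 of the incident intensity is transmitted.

N = 9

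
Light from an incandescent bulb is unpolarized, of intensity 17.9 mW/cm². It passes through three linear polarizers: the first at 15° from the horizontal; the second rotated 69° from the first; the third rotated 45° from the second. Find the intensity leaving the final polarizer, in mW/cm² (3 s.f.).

Unpolarized light through the first polarizer → I₁ = 17.9 mW/cm²/2 = 8.95 mW/cm², polarized at 15°.
I₂ = I₁ · cos²(69°) = 8.95 · 0.1284 = 1.149 mW/cm².
I₃ = I₂ · cos²(45°) = 1.149 · 0.5 = 0.5747 mW/cm².

I ≈ 0.575 mW/cm²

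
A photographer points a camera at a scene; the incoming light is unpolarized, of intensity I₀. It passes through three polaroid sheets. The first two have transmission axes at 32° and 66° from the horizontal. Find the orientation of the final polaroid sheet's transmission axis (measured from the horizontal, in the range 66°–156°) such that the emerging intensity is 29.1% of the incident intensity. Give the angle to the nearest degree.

Unpolarized light through the first polarizer → I₁ = ½ I₀, now polarized at 32°.
I₂ = I₁ cos²(66° − 32°) = 0.5 I₀ · cos²(34°) = 0.3437 I₀.
Need I₃/I₀ = 0.291, so cos²(θ − 66°) = 0.291 / 0.3437 = 0.8468.
θ − 66° = arccos(√0.8468) = 23.0°, giving θ ≈ 66 + 23.0 = 89.0°.

θ ≈ 89°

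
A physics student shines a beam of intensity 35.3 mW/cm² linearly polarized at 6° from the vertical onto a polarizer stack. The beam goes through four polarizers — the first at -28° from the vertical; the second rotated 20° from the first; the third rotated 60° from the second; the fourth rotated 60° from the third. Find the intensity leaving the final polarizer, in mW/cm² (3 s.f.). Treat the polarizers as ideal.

I₁ = 35.3 mW/cm² · cos²(34°) = 24.26 mW/cm².
I₂ = I₁ · cos²(20°) = 24.26 · 0.883 = 21.42 mW/cm².
I₃ = I₂ · cos²(60°) = 21.42 · 0.25 = 5.356 mW/cm².
I₄ = I₃ · cos²(60°) = 5.356 · 0.25 = 1.339 mW/cm².

I ≈ 1.34 mW/cm²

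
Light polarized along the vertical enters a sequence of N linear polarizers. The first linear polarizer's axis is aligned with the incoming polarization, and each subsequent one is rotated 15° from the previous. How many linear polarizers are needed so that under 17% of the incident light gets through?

N = 27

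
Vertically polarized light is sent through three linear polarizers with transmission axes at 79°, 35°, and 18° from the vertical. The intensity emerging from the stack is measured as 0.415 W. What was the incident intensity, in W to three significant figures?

I₁ = I₀ cos²(79° − 0°) = I₀ cos²(79°) = 0.03641 I₀.
I₂ = I₁ cos²(35° − 79°) = 0.03641 I₀ · cos²(44°) = 0.01884 I₀.
I₃ = I₂ cos²(18° − 35°) = 0.01884 I₀ · cos²(17°) = 0.01723 I₀.
So 0.415 W = 0.01723 I₀, giving I₀ = 0.415/0.01723 = 24.09 W.

I₀ ≈ 24.1 W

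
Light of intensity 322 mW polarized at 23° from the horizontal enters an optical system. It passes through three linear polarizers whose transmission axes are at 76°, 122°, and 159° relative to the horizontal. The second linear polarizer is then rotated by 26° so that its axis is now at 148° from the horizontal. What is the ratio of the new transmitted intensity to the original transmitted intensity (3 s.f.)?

Before rotation:
By Malus's law, I₁ = I₀ cos²(76° − 23°) = I₀ cos²(53°) = 0.3622 I₀.
I₂ = I₁ cos²(122° − 76°) = 0.3622 I₀ · cos²(46°) = 0.1748 I₀.
I₃ = I₂ cos²(159° − 122°) = 0.1748 I₀ · cos²(37°) = 0.1115 I₀.
After rotation:
I₁ = I₀ cos²(76° − 23°) = I₀ cos²(53°) = 0.3622 I₀.
I₂ = I₁ cos²(148° − 76°) = 0.3622 I₀ · cos²(72°) = 0.03459 I₀.
I₃ = I₂ cos²(159° − 148°) = 0.03459 I₀ · cos²(11°) = 0.03333 I₀.
Ratio = 0.03333 / 0.1115 = 0.299.

I_new/I_old ≈ 0.299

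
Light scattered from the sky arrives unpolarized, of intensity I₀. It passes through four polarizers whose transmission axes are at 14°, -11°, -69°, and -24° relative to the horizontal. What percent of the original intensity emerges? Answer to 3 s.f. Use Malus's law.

≈ 5.77%

Unpolarized light through the first polarizer → I₁ = ½ I₀, now polarized at 14°.
I₂ = I₁ cos²(-11° − 14°) = 0.5 I₀ · cos²(25°) = 0.4107 I₀.
I₃ = I₂ cos²(-69° + 11°) = 0.4107 I₀ · cos²(58°) = 0.1153 I₀.
I₄ = I₃ cos²(-24° + 69°) = 0.1153 I₀ · cos²(45°) = 0.05766 I₀.
That is 5.766% of the incident intensity.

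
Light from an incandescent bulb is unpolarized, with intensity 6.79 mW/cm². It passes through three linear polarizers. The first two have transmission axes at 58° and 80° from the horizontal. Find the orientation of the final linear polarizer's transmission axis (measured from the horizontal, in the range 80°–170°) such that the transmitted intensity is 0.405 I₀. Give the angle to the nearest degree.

θ ≈ 94°

Unpolarized light through the first polarizer → I₁ = ½ I₀, now polarized at 58°.
I₂ = I₁ cos²(80° − 58°) = 0.5 I₀ · cos²(22°) = 0.4298 I₀.
Need I₃/I₀ = 0.405, so cos²(θ − 80°) = 0.405 / 0.4298 = 0.9422.
θ − 80° = arccos(√0.9422) = 13.9°, giving θ ≈ 80 + 13.9 = 93.9°.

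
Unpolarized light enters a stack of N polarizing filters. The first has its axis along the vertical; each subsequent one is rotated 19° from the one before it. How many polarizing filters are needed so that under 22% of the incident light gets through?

N = 9

First polarizer halves the unpolarized light: factor 1/2.
Each further stage multiplies by cos²(19°) = 0.894.
After N polarizers: T = 0.5·0.894^(N−1). Require T < 0.22 ⇒ N−1 > ln(0.22/0.5)/ln(0.894) = 7.33, so N−1 ≥ 8 and N = 9.
Check: N=9 gives T = 0.204 < 0.22; N=8 gives T = 0.2282.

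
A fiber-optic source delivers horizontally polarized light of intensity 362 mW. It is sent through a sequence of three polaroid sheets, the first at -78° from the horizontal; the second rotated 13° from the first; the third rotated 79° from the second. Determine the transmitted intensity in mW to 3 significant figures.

I ≈ 0.541 mW

I₁ = 362 mW · cos²(78°) = 15.65 mW.
I₂ = I₁ · cos²(13°) = 15.65 · 0.9494 = 14.86 mW.
I₃ = I₂ · cos²(79°) = 14.86 · 0.03641 = 0.5409 mW.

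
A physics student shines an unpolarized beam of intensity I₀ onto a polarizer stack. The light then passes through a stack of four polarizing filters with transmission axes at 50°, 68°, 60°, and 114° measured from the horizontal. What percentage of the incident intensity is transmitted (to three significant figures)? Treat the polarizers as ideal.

≈ 15.3%

Unpolarized light through the first polarizer → I₁ = ½ I₀, now polarized at 50°.
I₂ = I₁ cos²(68° − 50°) = 0.5 I₀ · cos²(18°) = 0.4523 I₀.
I₃ = I₂ cos²(60° − 68°) = 0.4523 I₀ · cos²(8°) = 0.4435 I₀.
I₄ = I₃ cos²(114° − 60°) = 0.4435 I₀ · cos²(54°) = 0.1532 I₀.
That is 15.32% of the incident intensity.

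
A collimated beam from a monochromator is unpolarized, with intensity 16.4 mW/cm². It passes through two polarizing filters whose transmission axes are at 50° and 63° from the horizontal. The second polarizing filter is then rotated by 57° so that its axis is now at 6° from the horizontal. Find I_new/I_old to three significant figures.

I_new/I_old ≈ 0.545

Before rotation:
Unpolarized light through the first polarizer → I₁ = ½ I₀, now polarized at 50°.
I₂ = I₁ cos²(63° − 50°) = 0.5 I₀ · cos²(13°) = 0.4747 I₀.
After rotation:
Unpolarized light through the first polarizer → I₁ = ½ I₀, now polarized at 50°.
I₂ = I₁ cos²(6° − 50°) = 0.5 I₀ · cos²(44°) = 0.2587 I₀.
Ratio = 0.2587 / 0.4747 = 0.545.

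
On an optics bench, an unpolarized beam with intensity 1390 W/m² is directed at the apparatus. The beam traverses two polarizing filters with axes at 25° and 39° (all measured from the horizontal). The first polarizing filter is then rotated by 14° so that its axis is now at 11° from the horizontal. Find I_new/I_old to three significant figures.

I_new/I_old ≈ 0.828

Before rotation:
Unpolarized light through the first polarizer → I₁ = ½ I₀, now polarized at 25°.
I₂ = I₁ cos²(39° − 25°) = 0.5 I₀ · cos²(14°) = 0.4707 I₀.
After rotation:
Unpolarized light through the first polarizer → I₁ = ½ I₀, now polarized at 11°.
I₂ = I₁ cos²(39° − 11°) = 0.5 I₀ · cos²(28°) = 0.3898 I₀.
Ratio = 0.3898 / 0.4707 = 0.8281.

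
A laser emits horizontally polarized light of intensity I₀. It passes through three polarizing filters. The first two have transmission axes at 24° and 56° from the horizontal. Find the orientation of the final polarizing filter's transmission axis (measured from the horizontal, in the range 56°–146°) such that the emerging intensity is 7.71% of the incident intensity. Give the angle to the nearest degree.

θ ≈ 125°

I₁ = I₀ cos²(24° − 0°) = I₀ cos²(24°) = 0.8346 I₀.
I₂ = I₁ cos²(56° − 24°) = 0.8346 I₀ · cos²(32°) = 0.6002 I₀.
Need I₃/I₀ = 0.0771, so cos²(θ − 56°) = 0.0771 / 0.6002 = 0.1285.
θ − 56° = arccos(√0.1285) = 69.0°, giving θ ≈ 56 + 69.0 = 125.0°.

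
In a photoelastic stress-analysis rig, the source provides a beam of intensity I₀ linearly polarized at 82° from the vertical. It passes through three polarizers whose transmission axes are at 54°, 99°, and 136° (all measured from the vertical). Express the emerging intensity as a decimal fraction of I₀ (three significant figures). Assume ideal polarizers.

By Malus's law, I₁ = I₀ cos²(54° − 82°) = I₀ cos²(28°) = 0.7796 I₀.
I₂ = I₁ cos²(99° − 54°) = 0.7796 I₀ · cos²(45°) = 0.3898 I₀.
I₃ = I₂ cos²(136° − 99°) = 0.3898 I₀ · cos²(37°) = 0.2486 I₀.
Transmitted fraction = 0.2486.

≈ 0.249 I₀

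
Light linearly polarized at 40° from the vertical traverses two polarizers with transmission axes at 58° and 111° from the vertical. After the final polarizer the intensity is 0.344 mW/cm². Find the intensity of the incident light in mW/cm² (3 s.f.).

I₀ ≈ 1.05 mW/cm²

By Malus's law, I₁ = I₀ cos²(58° − 40°) = I₀ cos²(18°) = 0.9045 I₀.
I₂ = I₁ cos²(111° − 58°) = 0.9045 I₀ · cos²(53°) = 0.3276 I₀.
So 0.344 mW/cm² = 0.3276 I₀, giving I₀ = 0.344/0.3276 = 1.05 mW/cm².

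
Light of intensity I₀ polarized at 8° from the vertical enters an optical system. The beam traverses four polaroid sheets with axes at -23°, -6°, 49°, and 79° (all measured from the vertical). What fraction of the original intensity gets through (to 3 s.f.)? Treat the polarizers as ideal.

≈ 0.166 I₀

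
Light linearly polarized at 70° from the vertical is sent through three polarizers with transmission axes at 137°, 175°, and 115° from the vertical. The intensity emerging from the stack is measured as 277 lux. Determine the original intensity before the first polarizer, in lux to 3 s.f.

I₁ = I₀ cos²(137° − 70°) = I₀ cos²(67°) = 0.1527 I₀.
I₂ = I₁ cos²(175° − 137°) = 0.1527 I₀ · cos²(38°) = 0.0948 I₀.
I₃ = I₂ cos²(115° − 175°) = 0.0948 I₀ · cos²(60°) = 0.0237 I₀.
So 277 lux = 0.0237 I₀, giving I₀ = 277/0.0237 = 1.169e+04 lux.

I₀ ≈ 1.17e4 lux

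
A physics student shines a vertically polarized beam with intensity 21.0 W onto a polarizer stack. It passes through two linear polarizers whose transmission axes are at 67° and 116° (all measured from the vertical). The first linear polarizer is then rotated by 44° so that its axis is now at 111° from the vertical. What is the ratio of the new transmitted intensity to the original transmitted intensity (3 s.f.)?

Before rotation:
I₁ = I₀ cos²(67° − 0°) = I₀ cos²(67°) = 0.1527 I₀.
I₂ = I₁ cos²(116° − 67°) = 0.1527 I₀ · cos²(49°) = 0.06571 I₀.
After rotation:
I₁ = I₀ cos²(111° − 0°) = I₀ cos²(69°) = 0.1284 I₀.
I₂ = I₁ cos²(116° − 111°) = 0.1284 I₀ · cos²(5°) = 0.1275 I₀.
Ratio = 0.1275 / 0.06571 = 1.94.

I_new/I_old ≈ 1.94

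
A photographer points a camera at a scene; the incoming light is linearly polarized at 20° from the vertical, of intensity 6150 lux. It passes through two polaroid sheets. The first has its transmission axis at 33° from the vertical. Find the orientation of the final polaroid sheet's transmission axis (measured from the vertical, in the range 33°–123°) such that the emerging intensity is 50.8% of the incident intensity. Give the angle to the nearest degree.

θ ≈ 76°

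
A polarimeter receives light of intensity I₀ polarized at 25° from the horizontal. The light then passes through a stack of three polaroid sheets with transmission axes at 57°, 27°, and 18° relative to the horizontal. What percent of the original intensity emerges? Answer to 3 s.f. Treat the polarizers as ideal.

≈ 52.6%

I₁ = I₀ cos²(57° − 25°) = I₀ cos²(32°) = 0.7192 I₀.
I₂ = I₁ cos²(27° − 57°) = 0.7192 I₀ · cos²(30°) = 0.5394 I₀.
I₃ = I₂ cos²(18° − 27°) = 0.5394 I₀ · cos²(9°) = 0.5262 I₀.
That is 52.62% of the incident intensity.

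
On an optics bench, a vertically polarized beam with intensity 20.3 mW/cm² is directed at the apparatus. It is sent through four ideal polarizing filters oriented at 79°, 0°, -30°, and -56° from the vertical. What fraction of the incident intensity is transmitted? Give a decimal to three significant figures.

I/I₀ ≈ 0.000803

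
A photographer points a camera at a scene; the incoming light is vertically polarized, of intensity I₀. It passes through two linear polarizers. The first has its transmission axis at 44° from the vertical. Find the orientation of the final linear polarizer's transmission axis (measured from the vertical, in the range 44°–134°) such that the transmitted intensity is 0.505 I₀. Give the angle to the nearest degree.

By Malus's law, I₁ = I₀ cos²(44° − 0°) = I₀ cos²(44°) = 0.5174 I₀.
Need I₂/I₀ = 0.505, so cos²(θ − 44°) = 0.505 / 0.5174 = 0.9759.
θ − 44° = arccos(√0.9759) = 8.9°, giving θ ≈ 44 + 8.9 = 52.9°.

θ ≈ 53°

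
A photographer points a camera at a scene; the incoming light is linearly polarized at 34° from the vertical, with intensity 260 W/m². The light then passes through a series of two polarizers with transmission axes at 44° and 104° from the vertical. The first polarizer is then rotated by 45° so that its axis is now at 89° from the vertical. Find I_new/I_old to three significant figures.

I_new/I_old ≈ 1.27

Before rotation:
By Malus's law, I₁ = I₀ cos²(44° − 34°) = I₀ cos²(10°) = 0.9698 I₀.
I₂ = I₁ cos²(104° − 44°) = 0.9698 I₀ · cos²(60°) = 0.2425 I₀.
After rotation:
I₁ = I₀ cos²(89° − 34°) = I₀ cos²(55°) = 0.329 I₀.
I₂ = I₁ cos²(104° − 89°) = 0.329 I₀ · cos²(15°) = 0.307 I₀.
Ratio = 0.307 / 0.2425 = 1.266.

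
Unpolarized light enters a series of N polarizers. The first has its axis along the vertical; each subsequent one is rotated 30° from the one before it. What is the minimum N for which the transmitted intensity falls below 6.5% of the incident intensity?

N = 9

First polarizer halves the unpolarized light: factor 1/2.
Each further stage multiplies by cos²(30°) = 0.75.
After N polarizers: T = 0.5·0.75^(N−1). Require T < 0.065 ⇒ N−1 > ln(0.065/0.5)/ln(0.75) = 7.09, so N−1 ≥ 8 and N = 9.
Check: N=9 gives T = 0.05006 < 0.065; N=8 gives T = 0.06674.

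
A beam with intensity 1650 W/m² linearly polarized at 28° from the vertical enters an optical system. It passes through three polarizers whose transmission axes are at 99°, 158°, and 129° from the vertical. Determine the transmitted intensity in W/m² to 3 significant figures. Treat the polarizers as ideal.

I ≈ 35.5 W/m²

I₁ = 1650 W/m² · cos²(71°) = 174.9 W/m².
I₂ = I₁ · cos²(59°) = 174.9 · 0.2653 = 46.39 W/m².
I₃ = I₂ · cos²(29°) = 46.39 · 0.765 = 35.49 W/m².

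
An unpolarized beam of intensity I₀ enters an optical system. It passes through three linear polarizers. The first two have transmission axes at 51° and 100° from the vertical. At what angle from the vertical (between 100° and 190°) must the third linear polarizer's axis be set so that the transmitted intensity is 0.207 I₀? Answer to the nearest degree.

θ ≈ 111°

Unpolarized light through the first polarizer → I₁ = ½ I₀, now polarized at 51°.
I₂ = I₁ cos²(100° − 51°) = 0.5 I₀ · cos²(49°) = 0.2152 I₀.
Need I₃/I₀ = 0.207, so cos²(θ − 100°) = 0.207 / 0.2152 = 0.9619.
θ − 100° = arccos(√0.9619) = 11.3°, giving θ ≈ 100 + 11.3 = 111.3°.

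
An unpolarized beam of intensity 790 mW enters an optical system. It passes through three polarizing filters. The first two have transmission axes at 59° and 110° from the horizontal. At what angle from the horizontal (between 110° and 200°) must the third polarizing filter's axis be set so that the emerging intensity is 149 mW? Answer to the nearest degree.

Unpolarized light through the first polarizer → I₁ = ½ I₀, now polarized at 59°.
I₂ = I₁ cos²(110° − 59°) = 0.5 I₀ · cos²(51°) = 0.198 I₀.
Target fraction: 149 / 790 mW = 0.1886 of I₀.
Need I₃/I₀ = 0.1886, so cos²(θ − 110°) = 0.1886 / 0.198 = 0.9525.
θ − 110° = arccos(√0.9525) = 12.6°, giving θ ≈ 110 + 12.6 = 122.6°.

θ ≈ 123°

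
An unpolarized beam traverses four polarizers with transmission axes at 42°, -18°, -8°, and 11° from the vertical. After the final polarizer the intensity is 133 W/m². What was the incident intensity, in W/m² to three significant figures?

Unpolarized light through the first polarizer → I₁ = ½ I₀, now polarized at 42°.
I₂ = I₁ cos²(-18° − 42°) = 0.5 I₀ · cos²(60°) = 0.125 I₀.
I₃ = I₂ cos²(-8° + 18°) = 0.125 I₀ · cos²(10°) = 0.1212 I₀.
I₄ = I₃ cos²(11° + 8°) = 0.1212 I₀ · cos²(19°) = 0.1084 I₀.
So 133 W/m² = 0.1084 I₀, giving I₀ = 133/0.1084 = 1227 W/m².

I₀ ≈ 1230 W/m²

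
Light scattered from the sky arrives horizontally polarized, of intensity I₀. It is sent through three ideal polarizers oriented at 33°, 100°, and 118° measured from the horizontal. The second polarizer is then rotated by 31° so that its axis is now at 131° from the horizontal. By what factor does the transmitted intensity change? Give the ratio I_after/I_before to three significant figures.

Before rotation:
I₁ = I₀ cos²(33° − 0°) = I₀ cos²(33°) = 0.7034 I₀.
I₂ = I₁ cos²(100° − 33°) = 0.7034 I₀ · cos²(67°) = 0.1074 I₀.
I₃ = I₂ cos²(118° − 100°) = 0.1074 I₀ · cos²(18°) = 0.09713 I₀.
After rotation:
I₁ = I₀ cos²(33° − 0°) = I₀ cos²(33°) = 0.7034 I₀.
Angle between axes 1 and 2: 82°. I₂ = 0.7034 I₀ · cos²(82°) = 0.01362 I₀.
I₃ = I₂ cos²(118° − 131°) = 0.01362 I₀ · cos²(13°) = 0.01293 I₀.
Ratio = 0.01293 / 0.09713 = 0.1332.

I_new/I_old ≈ 0.133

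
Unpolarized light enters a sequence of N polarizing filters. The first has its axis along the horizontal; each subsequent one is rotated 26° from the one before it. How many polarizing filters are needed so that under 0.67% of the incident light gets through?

N = 22

First polarizer halves the unpolarized light: factor 1/2.
Each further stage multiplies by cos²(26°) = 0.8078.
After N polarizers: T = 0.5·0.8078^(N−1). Require T < 0.0067 ⇒ N−1 > ln(0.0067/0.5)/ln(0.8078) = 20.21, so N−1 ≥ 21 and N = 22.
Check: N=22 gives T = 0.005658 < 0.0067; N=21 gives T = 0.007005.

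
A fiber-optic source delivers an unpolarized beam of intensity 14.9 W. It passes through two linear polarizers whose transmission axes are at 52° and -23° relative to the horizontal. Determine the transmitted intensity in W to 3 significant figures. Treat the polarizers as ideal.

Unpolarized light through the first polarizer → I₁ = 14.9 W/2 = 7.45 W, polarized at 52°.
I₂ = I₁ · cos²(75°) = 7.45 · 0.06699 = 0.4991 W.

I ≈ 0.499 W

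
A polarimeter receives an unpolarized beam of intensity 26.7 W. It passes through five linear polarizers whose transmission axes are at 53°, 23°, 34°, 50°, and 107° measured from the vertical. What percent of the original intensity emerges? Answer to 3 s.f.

≈ 9.90%

Unpolarized light through the first polarizer → I₁ = 26.7 W/2 = 13.35 W, polarized at 53°.
I₂ = I₁ · cos²(30°) = 13.35 · 0.75 = 10.01 W.
I₃ = I₂ · cos²(11°) = 10.01 · 0.9636 = 9.648 W.
I₄ = I₃ · cos²(16°) = 9.648 · 0.924 = 8.915 W.
I₅ = I₄ · cos²(57°) = 8.915 · 0.2966 = 2.644 W.
That is 9.904% of the incident intensity.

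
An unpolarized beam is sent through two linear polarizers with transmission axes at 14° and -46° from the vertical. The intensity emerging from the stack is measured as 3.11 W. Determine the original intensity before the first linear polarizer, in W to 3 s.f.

Unpolarized light through the first polarizer → I₁ = ½ I₀, now polarized at 14°.
I₂ = I₁ cos²(-46° − 14°) = 0.5 I₀ · cos²(60°) = 0.125 I₀.
So 3.11 W = 0.125 I₀, giving I₀ = 3.11/0.125 = 24.88 W.

I₀ ≈ 24.9 W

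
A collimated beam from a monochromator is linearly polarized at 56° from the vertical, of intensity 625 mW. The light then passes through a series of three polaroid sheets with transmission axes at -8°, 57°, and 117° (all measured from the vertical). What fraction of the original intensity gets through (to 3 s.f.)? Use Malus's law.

By Malus's law, I₁ = 625 mW · cos²(64°) = 120.1 mW.
I₂ = I₁ · cos²(65°) = 120.1 · 0.1786 = 21.45 mW.
I₃ = I₂ · cos²(60°) = 21.45 · 0.25 = 5.363 mW.
Transmitted fraction = 0.008581.

I/I₀ ≈ 0.00858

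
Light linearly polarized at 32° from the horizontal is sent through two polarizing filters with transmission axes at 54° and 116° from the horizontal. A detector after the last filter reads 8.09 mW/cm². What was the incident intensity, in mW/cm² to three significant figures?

By Malus's law, I₁ = I₀ cos²(54° − 32°) = I₀ cos²(22°) = 0.8597 I₀.
I₂ = I₁ cos²(116° − 54°) = 0.8597 I₀ · cos²(62°) = 0.1895 I₀.
So 8.09 mW/cm² = 0.1895 I₀, giving I₀ = 8.09/0.1895 = 42.7 mW/cm².

I₀ ≈ 42.7 mW/cm²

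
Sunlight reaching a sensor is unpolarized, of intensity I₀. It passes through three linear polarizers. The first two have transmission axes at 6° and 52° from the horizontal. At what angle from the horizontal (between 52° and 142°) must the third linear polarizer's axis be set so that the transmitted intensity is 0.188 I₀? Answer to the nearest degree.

Unpolarized light through the first polarizer → I₁ = ½ I₀, now polarized at 6°.
I₂ = I₁ cos²(52° − 6°) = 0.5 I₀ · cos²(46°) = 0.2413 I₀.
Need I₃/I₀ = 0.188, so cos²(θ − 52°) = 0.188 / 0.2413 = 0.7792.
θ − 52° = arccos(√0.7792) = 28.0°, giving θ ≈ 52 + 28.0 = 80.0°.

θ ≈ 80°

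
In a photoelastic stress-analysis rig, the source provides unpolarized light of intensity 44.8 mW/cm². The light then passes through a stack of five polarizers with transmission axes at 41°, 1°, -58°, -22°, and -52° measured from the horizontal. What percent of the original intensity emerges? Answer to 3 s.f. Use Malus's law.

Unpolarized light through the first polarizer → I₁ = 44.8 mW/cm²/2 = 22.4 mW/cm², polarized at 41°.
I₂ = I₁ · cos²(40°) = 22.4 · 0.5868 = 13.14 mW/cm².
I₃ = I₂ · cos²(59°) = 13.14 · 0.2653 = 3.487 mW/cm².
I₄ = I₃ · cos²(36°) = 3.487 · 0.6545 = 2.282 mW/cm².
I₅ = I₄ · cos²(30°) = 2.282 · 0.75 = 1.712 mW/cm².
That is 3.821% of the incident intensity.

≈ 3.82%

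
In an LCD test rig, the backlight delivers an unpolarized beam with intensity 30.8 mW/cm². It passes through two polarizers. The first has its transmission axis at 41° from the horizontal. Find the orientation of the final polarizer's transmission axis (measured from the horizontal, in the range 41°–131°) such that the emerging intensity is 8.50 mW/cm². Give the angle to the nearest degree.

θ ≈ 83°

Unpolarized light through the first polarizer → I₁ = ½ I₀, now polarized at 41°.
Target fraction: 8.50 / 30.8 mW/cm² = 0.276 of I₀.
Need I₂/I₀ = 0.276, so cos²(θ − 41°) = 0.276 / 0.5 = 0.5519.
θ − 41° = arccos(√0.5519) = 42.0°, giving θ ≈ 41 + 42.0 = 83.0°.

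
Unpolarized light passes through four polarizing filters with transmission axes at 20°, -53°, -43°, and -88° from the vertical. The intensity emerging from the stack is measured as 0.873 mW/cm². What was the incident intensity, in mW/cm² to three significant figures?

Unpolarized light through the first polarizer → I₁ = ½ I₀, now polarized at 20°.
I₂ = I₁ cos²(-53° − 20°) = 0.5 I₀ · cos²(73°) = 0.04274 I₀.
I₃ = I₂ cos²(-43° + 53°) = 0.04274 I₀ · cos²(10°) = 0.04145 I₀.
I₄ = I₃ cos²(-88° + 43°) = 0.04145 I₀ · cos²(45°) = 0.02073 I₀.
So 0.873 mW/cm² = 0.02073 I₀, giving I₀ = 0.873/0.02073 = 42.12 mW/cm².

I₀ ≈ 42.1 mW/cm²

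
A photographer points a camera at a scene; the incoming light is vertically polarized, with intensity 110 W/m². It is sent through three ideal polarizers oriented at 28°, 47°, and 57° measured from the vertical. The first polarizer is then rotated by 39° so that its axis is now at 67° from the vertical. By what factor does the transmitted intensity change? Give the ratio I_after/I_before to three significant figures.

I_new/I_old ≈ 0.193

Before rotation:
I₁ = I₀ cos²(28° − 0°) = I₀ cos²(28°) = 0.7796 I₀.
I₂ = I₁ cos²(47° − 28°) = 0.7796 I₀ · cos²(19°) = 0.697 I₀.
I₃ = I₂ cos²(57° − 47°) = 0.697 I₀ · cos²(10°) = 0.6759 I₀.
After rotation:
I₁ = I₀ cos²(67° − 0°) = I₀ cos²(67°) = 0.1527 I₀.
I₂ = I₁ cos²(47° − 67°) = 0.1527 I₀ · cos²(20°) = 0.1348 I₀.
I₃ = I₂ cos²(57° − 47°) = 0.1348 I₀ · cos²(10°) = 0.1307 I₀.
Ratio = 0.1307 / 0.6759 = 0.1934.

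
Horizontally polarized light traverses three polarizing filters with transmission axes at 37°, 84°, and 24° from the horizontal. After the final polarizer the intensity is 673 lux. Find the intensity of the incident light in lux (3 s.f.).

I₁ = I₀ cos²(37° − 0°) = I₀ cos²(37°) = 0.6378 I₀.
I₂ = I₁ cos²(84° − 37°) = 0.6378 I₀ · cos²(47°) = 0.2967 I₀.
I₃ = I₂ cos²(24° − 84°) = 0.2967 I₀ · cos²(60°) = 0.07417 I₀.
So 673 lux = 0.07417 I₀, giving I₀ = 673/0.07417 = 9074 lux.

I₀ ≈ 9070 lux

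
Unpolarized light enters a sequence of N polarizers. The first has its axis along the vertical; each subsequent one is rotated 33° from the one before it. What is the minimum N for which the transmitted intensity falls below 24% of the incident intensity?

N = 4

First polarizer halves the unpolarized light: factor 1/2.
Each further stage multiplies by cos²(33°) = 0.7034.
After N polarizers: T = 0.5·0.7034^(N−1). Require T < 0.24 ⇒ N−1 > ln(0.24/0.5)/ln(0.7034) = 2.09, so N−1 ≥ 3 and N = 4.
Check: N=4 gives T = 0.174 < 0.24; N=3 gives T = 0.2474.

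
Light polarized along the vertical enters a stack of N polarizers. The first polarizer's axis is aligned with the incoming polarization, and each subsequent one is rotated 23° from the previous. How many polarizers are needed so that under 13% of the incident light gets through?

N = 14

First polarizer is aligned with the polarization: full transmission.
Each further stage multiplies by cos²(23°) = 0.8473.
After N polarizers: T = 0.8473^(N−1). Require T < 0.13 ⇒ N−1 > ln(0.13)/ln(0.8473) = 12.32, so N−1 ≥ 13 and N = 14.
Check: N=14 gives T = 0.1161 < 0.13; N=13 gives T = 0.137.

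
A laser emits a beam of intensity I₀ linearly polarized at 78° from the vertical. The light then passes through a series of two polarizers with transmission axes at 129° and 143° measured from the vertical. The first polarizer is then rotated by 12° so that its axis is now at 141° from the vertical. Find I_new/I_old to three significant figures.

Before rotation:
By Malus's law, I₁ = I₀ cos²(129° − 78°) = I₀ cos²(51°) = 0.396 I₀.
I₂ = I₁ cos²(143° − 129°) = 0.396 I₀ · cos²(14°) = 0.3729 I₀.
After rotation:
I₁ = I₀ cos²(141° − 78°) = I₀ cos²(63°) = 0.2061 I₀.
I₂ = I₁ cos²(143° − 141°) = 0.2061 I₀ · cos²(2°) = 0.2059 I₀.
Ratio = 0.2059 / 0.3729 = 0.5521.

I_new/I_old ≈ 0.552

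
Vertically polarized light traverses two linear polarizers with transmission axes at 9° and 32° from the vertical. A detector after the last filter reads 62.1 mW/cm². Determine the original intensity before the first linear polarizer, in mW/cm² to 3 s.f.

I₁ = I₀ cos²(9° − 0°) = I₀ cos²(9°) = 0.9755 I₀.
I₂ = I₁ cos²(32° − 9°) = 0.9755 I₀ · cos²(23°) = 0.8266 I₀.
So 62.1 mW/cm² = 0.8266 I₀, giving I₀ = 62.1/0.8266 = 75.13 mW/cm².

I₀ ≈ 75.1 mW/cm²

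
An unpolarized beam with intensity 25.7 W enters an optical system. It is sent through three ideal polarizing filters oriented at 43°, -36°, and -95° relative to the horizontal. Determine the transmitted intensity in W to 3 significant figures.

I ≈ 0.124 W

Unpolarized light through the first polarizer → I₁ = 25.7 W/2 = 12.85 W, polarized at 43°.
I₂ = I₁ · cos²(79°) = 12.85 · 0.03641 = 0.4678 W.
I₃ = I₂ · cos²(59°) = 0.4678 · 0.2653 = 0.1241 W.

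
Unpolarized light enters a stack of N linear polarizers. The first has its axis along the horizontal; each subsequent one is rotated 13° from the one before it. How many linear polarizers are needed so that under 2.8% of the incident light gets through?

N = 57

First polarizer halves the unpolarized light: factor 1/2.
Each further stage multiplies by cos²(13°) = 0.9494.
After N polarizers: T = 0.5·0.9494^(N−1). Require T < 0.028 ⇒ N−1 > ln(0.028/0.5)/ln(0.9494) = 55.51, so N−1 ≥ 56 and N = 57.
Check: N=57 gives T = 0.02729 < 0.028; N=56 gives T = 0.02875.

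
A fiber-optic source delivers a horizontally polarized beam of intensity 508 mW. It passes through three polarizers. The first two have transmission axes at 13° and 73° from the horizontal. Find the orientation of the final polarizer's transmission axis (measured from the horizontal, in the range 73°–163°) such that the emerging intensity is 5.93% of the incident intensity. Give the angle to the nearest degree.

I₁ = I₀ cos²(13° − 0°) = I₀ cos²(13°) = 0.9494 I₀.
I₂ = I₁ cos²(73° − 13°) = 0.9494 I₀ · cos²(60°) = 0.2373 I₀.
Need I₃/I₀ = 0.0593, so cos²(θ − 73°) = 0.0593 / 0.2373 = 0.2498.
θ − 73° = arccos(√0.2498) = 60.0°, giving θ ≈ 73 + 60.0 = 133.0°.

θ ≈ 133°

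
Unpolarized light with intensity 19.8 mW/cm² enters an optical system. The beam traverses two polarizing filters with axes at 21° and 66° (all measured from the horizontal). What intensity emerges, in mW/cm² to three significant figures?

I ≈ 4.95 mW/cm²

Unpolarized light through the first polarizer → I₁ = 19.8 mW/cm²/2 = 9.9 mW/cm², polarized at 21°.
I₂ = I₁ · cos²(45°) = 9.9 · 0.5 = 4.95 mW/cm².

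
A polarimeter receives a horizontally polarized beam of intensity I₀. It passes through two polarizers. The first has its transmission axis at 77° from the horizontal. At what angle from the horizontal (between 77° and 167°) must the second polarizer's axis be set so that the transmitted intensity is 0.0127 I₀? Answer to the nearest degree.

θ ≈ 137°

By Malus's law, I₁ = I₀ cos²(77° − 0°) = I₀ cos²(77°) = 0.0506 I₀.
Need I₂/I₀ = 0.0127, so cos²(θ − 77°) = 0.0127 / 0.0506 = 0.251.
θ − 77° = arccos(√0.251) = 59.9°, giving θ ≈ 77 + 59.9 = 136.9°.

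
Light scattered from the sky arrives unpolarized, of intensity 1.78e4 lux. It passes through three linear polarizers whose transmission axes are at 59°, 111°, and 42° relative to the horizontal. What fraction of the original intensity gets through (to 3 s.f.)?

I/I₀ ≈ 0.0243

Unpolarized light through the first polarizer → I₁ = 1.78e4 lux/2 = 8900 lux, polarized at 59°.
I₂ = I₁ · cos²(52°) = 8900 · 0.379 = 3373 lux.
I₃ = I₂ · cos²(69°) = 3373 · 0.1284 = 433.2 lux.
Transmitted fraction = 0.02434.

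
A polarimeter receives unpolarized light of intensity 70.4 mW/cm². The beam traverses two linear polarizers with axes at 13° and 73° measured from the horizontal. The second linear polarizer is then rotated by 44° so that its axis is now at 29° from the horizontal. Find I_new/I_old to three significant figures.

Before rotation:
Unpolarized light through the first polarizer → I₁ = ½ I₀, now polarized at 13°.
I₂ = I₁ cos²(73° − 13°) = 0.5 I₀ · cos²(60°) = 0.125 I₀.
After rotation:
Unpolarized light through the first polarizer → I₁ = ½ I₀, now polarized at 13°.
I₂ = I₁ cos²(29° − 13°) = 0.5 I₀ · cos²(16°) = 0.462 I₀.
Ratio = 0.462 / 0.125 = 3.696.

I_new/I_old ≈ 3.70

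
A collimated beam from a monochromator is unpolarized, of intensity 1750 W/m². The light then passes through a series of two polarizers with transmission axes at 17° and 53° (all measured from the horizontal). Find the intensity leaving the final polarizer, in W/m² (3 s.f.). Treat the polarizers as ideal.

Unpolarized light through the first polarizer → I₁ = 1750 W/m²/2 = 875 W/m², polarized at 17°.
I₂ = I₁ · cos²(36°) = 875 · 0.6545 = 572.7 W/m².

I ≈ 573 W/m²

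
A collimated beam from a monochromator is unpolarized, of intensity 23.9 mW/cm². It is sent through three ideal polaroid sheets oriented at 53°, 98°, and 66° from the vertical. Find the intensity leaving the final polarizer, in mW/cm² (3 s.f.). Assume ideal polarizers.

I ≈ 4.30 mW/cm²

Unpolarized light through the first polarizer → I₁ = 23.9 mW/cm²/2 = 11.95 mW/cm², polarized at 53°.
I₂ = I₁ · cos²(45°) = 11.95 · 0.5 = 5.975 mW/cm².
I₃ = I₂ · cos²(32°) = 5.975 · 0.7192 = 4.297 mW/cm².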